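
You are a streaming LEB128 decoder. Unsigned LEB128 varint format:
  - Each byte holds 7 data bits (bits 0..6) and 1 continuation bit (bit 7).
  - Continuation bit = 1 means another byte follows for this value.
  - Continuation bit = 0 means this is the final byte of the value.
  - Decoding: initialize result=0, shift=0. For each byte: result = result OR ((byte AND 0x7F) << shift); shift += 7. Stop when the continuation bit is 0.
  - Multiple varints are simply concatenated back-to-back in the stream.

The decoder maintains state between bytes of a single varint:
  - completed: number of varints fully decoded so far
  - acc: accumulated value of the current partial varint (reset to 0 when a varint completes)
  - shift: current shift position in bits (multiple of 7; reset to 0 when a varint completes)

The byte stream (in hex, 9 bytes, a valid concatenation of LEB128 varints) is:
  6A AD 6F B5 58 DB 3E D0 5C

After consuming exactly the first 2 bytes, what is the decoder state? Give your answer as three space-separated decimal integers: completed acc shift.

Answer: 1 45 7

Derivation:
byte[0]=0x6A cont=0 payload=0x6A: varint #1 complete (value=106); reset -> completed=1 acc=0 shift=0
byte[1]=0xAD cont=1 payload=0x2D: acc |= 45<<0 -> completed=1 acc=45 shift=7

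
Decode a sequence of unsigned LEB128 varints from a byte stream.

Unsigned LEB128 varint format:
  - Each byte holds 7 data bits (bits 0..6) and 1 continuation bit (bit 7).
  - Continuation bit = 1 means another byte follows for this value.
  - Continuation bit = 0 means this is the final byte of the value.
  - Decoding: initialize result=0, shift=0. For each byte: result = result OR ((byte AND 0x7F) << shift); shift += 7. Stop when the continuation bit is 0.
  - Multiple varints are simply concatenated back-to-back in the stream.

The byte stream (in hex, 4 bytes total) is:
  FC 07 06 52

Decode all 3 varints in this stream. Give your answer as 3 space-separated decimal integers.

  byte[0]=0xFC cont=1 payload=0x7C=124: acc |= 124<<0 -> acc=124 shift=7
  byte[1]=0x07 cont=0 payload=0x07=7: acc |= 7<<7 -> acc=1020 shift=14 [end]
Varint 1: bytes[0:2] = FC 07 -> value 1020 (2 byte(s))
  byte[2]=0x06 cont=0 payload=0x06=6: acc |= 6<<0 -> acc=6 shift=7 [end]
Varint 2: bytes[2:3] = 06 -> value 6 (1 byte(s))
  byte[3]=0x52 cont=0 payload=0x52=82: acc |= 82<<0 -> acc=82 shift=7 [end]
Varint 3: bytes[3:4] = 52 -> value 82 (1 byte(s))

Answer: 1020 6 82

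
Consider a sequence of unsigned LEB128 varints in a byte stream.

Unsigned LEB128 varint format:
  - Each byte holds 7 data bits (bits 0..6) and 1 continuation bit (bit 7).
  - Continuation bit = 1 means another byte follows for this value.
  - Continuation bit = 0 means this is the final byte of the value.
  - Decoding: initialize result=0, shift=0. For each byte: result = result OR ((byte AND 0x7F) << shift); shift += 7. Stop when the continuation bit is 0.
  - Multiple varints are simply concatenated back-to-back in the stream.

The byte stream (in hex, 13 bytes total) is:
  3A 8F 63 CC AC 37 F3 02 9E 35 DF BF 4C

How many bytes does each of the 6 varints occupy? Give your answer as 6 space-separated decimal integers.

  byte[0]=0x3A cont=0 payload=0x3A=58: acc |= 58<<0 -> acc=58 shift=7 [end]
Varint 1: bytes[0:1] = 3A -> value 58 (1 byte(s))
  byte[1]=0x8F cont=1 payload=0x0F=15: acc |= 15<<0 -> acc=15 shift=7
  byte[2]=0x63 cont=0 payload=0x63=99: acc |= 99<<7 -> acc=12687 shift=14 [end]
Varint 2: bytes[1:3] = 8F 63 -> value 12687 (2 byte(s))
  byte[3]=0xCC cont=1 payload=0x4C=76: acc |= 76<<0 -> acc=76 shift=7
  byte[4]=0xAC cont=1 payload=0x2C=44: acc |= 44<<7 -> acc=5708 shift=14
  byte[5]=0x37 cont=0 payload=0x37=55: acc |= 55<<14 -> acc=906828 shift=21 [end]
Varint 3: bytes[3:6] = CC AC 37 -> value 906828 (3 byte(s))
  byte[6]=0xF3 cont=1 payload=0x73=115: acc |= 115<<0 -> acc=115 shift=7
  byte[7]=0x02 cont=0 payload=0x02=2: acc |= 2<<7 -> acc=371 shift=14 [end]
Varint 4: bytes[6:8] = F3 02 -> value 371 (2 byte(s))
  byte[8]=0x9E cont=1 payload=0x1E=30: acc |= 30<<0 -> acc=30 shift=7
  byte[9]=0x35 cont=0 payload=0x35=53: acc |= 53<<7 -> acc=6814 shift=14 [end]
Varint 5: bytes[8:10] = 9E 35 -> value 6814 (2 byte(s))
  byte[10]=0xDF cont=1 payload=0x5F=95: acc |= 95<<0 -> acc=95 shift=7
  byte[11]=0xBF cont=1 payload=0x3F=63: acc |= 63<<7 -> acc=8159 shift=14
  byte[12]=0x4C cont=0 payload=0x4C=76: acc |= 76<<14 -> acc=1253343 shift=21 [end]
Varint 6: bytes[10:13] = DF BF 4C -> value 1253343 (3 byte(s))

Answer: 1 2 3 2 2 3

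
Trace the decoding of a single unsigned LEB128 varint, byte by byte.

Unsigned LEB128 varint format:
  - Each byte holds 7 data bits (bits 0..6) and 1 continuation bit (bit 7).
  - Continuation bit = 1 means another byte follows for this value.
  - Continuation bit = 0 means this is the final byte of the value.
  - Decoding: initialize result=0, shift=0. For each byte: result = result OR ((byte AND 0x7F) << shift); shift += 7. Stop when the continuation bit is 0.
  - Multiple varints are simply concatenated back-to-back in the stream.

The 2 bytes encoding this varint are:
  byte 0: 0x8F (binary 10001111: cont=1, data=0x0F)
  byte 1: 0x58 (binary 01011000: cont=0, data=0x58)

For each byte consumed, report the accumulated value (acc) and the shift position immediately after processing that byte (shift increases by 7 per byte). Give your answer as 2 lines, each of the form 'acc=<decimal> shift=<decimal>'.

byte 0=0x8F: payload=0x0F=15, contrib = 15<<0 = 15; acc -> 15, shift -> 7
byte 1=0x58: payload=0x58=88, contrib = 88<<7 = 11264; acc -> 11279, shift -> 14

Answer: acc=15 shift=7
acc=11279 shift=14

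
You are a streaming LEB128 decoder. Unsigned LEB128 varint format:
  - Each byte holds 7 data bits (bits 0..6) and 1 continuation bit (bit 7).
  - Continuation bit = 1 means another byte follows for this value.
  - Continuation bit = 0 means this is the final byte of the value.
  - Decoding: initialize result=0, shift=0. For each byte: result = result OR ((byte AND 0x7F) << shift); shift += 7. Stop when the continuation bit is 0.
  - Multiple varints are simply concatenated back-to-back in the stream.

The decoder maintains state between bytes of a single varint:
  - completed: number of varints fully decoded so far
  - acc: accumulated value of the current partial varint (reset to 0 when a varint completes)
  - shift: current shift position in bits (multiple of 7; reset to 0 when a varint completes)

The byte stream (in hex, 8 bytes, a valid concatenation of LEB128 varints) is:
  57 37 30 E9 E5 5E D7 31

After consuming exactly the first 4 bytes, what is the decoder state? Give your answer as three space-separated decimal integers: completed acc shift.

Answer: 3 105 7

Derivation:
byte[0]=0x57 cont=0 payload=0x57: varint #1 complete (value=87); reset -> completed=1 acc=0 shift=0
byte[1]=0x37 cont=0 payload=0x37: varint #2 complete (value=55); reset -> completed=2 acc=0 shift=0
byte[2]=0x30 cont=0 payload=0x30: varint #3 complete (value=48); reset -> completed=3 acc=0 shift=0
byte[3]=0xE9 cont=1 payload=0x69: acc |= 105<<0 -> completed=3 acc=105 shift=7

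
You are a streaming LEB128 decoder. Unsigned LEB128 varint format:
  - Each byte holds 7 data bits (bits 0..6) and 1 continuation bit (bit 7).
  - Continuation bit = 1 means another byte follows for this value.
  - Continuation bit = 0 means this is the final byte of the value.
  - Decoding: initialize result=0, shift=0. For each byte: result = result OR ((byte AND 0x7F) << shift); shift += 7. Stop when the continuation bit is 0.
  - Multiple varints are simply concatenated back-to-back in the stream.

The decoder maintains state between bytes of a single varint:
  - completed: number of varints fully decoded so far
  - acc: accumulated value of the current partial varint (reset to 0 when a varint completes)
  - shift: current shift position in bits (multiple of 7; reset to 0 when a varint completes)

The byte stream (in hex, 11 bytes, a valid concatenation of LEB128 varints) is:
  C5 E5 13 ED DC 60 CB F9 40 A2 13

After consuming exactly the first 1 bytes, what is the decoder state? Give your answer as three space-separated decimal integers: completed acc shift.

byte[0]=0xC5 cont=1 payload=0x45: acc |= 69<<0 -> completed=0 acc=69 shift=7

Answer: 0 69 7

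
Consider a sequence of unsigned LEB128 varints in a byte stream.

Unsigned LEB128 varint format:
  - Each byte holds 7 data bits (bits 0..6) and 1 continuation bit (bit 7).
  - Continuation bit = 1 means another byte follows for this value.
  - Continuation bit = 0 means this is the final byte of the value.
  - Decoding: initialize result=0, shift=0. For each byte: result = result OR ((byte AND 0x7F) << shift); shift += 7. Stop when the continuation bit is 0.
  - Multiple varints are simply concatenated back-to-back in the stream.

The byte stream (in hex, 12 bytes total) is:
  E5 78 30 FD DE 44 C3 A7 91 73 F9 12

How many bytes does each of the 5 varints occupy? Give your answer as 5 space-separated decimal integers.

  byte[0]=0xE5 cont=1 payload=0x65=101: acc |= 101<<0 -> acc=101 shift=7
  byte[1]=0x78 cont=0 payload=0x78=120: acc |= 120<<7 -> acc=15461 shift=14 [end]
Varint 1: bytes[0:2] = E5 78 -> value 15461 (2 byte(s))
  byte[2]=0x30 cont=0 payload=0x30=48: acc |= 48<<0 -> acc=48 shift=7 [end]
Varint 2: bytes[2:3] = 30 -> value 48 (1 byte(s))
  byte[3]=0xFD cont=1 payload=0x7D=125: acc |= 125<<0 -> acc=125 shift=7
  byte[4]=0xDE cont=1 payload=0x5E=94: acc |= 94<<7 -> acc=12157 shift=14
  byte[5]=0x44 cont=0 payload=0x44=68: acc |= 68<<14 -> acc=1126269 shift=21 [end]
Varint 3: bytes[3:6] = FD DE 44 -> value 1126269 (3 byte(s))
  byte[6]=0xC3 cont=1 payload=0x43=67: acc |= 67<<0 -> acc=67 shift=7
  byte[7]=0xA7 cont=1 payload=0x27=39: acc |= 39<<7 -> acc=5059 shift=14
  byte[8]=0x91 cont=1 payload=0x11=17: acc |= 17<<14 -> acc=283587 shift=21
  byte[9]=0x73 cont=0 payload=0x73=115: acc |= 115<<21 -> acc=241456067 shift=28 [end]
Varint 4: bytes[6:10] = C3 A7 91 73 -> value 241456067 (4 byte(s))
  byte[10]=0xF9 cont=1 payload=0x79=121: acc |= 121<<0 -> acc=121 shift=7
  byte[11]=0x12 cont=0 payload=0x12=18: acc |= 18<<7 -> acc=2425 shift=14 [end]
Varint 5: bytes[10:12] = F9 12 -> value 2425 (2 byte(s))

Answer: 2 1 3 4 2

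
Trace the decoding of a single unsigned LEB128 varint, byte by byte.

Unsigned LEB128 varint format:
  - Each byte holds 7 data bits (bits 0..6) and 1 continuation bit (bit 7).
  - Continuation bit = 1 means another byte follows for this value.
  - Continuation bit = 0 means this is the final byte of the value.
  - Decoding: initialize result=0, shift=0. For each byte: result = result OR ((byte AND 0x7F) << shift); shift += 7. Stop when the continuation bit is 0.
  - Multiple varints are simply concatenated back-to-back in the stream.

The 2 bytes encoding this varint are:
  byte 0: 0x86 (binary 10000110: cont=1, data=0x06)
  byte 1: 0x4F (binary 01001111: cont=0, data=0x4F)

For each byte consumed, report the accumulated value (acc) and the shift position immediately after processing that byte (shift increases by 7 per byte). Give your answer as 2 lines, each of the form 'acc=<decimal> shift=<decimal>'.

Answer: acc=6 shift=7
acc=10118 shift=14

Derivation:
byte 0=0x86: payload=0x06=6, contrib = 6<<0 = 6; acc -> 6, shift -> 7
byte 1=0x4F: payload=0x4F=79, contrib = 79<<7 = 10112; acc -> 10118, shift -> 14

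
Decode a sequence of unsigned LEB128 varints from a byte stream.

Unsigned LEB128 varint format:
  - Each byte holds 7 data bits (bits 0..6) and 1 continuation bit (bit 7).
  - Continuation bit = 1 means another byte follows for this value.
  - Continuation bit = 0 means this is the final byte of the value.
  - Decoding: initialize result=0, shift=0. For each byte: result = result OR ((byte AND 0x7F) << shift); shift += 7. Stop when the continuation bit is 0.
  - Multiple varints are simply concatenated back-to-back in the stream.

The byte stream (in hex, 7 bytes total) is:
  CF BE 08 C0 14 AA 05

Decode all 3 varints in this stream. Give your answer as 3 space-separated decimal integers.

Answer: 139087 2624 682

Derivation:
  byte[0]=0xCF cont=1 payload=0x4F=79: acc |= 79<<0 -> acc=79 shift=7
  byte[1]=0xBE cont=1 payload=0x3E=62: acc |= 62<<7 -> acc=8015 shift=14
  byte[2]=0x08 cont=0 payload=0x08=8: acc |= 8<<14 -> acc=139087 shift=21 [end]
Varint 1: bytes[0:3] = CF BE 08 -> value 139087 (3 byte(s))
  byte[3]=0xC0 cont=1 payload=0x40=64: acc |= 64<<0 -> acc=64 shift=7
  byte[4]=0x14 cont=0 payload=0x14=20: acc |= 20<<7 -> acc=2624 shift=14 [end]
Varint 2: bytes[3:5] = C0 14 -> value 2624 (2 byte(s))
  byte[5]=0xAA cont=1 payload=0x2A=42: acc |= 42<<0 -> acc=42 shift=7
  byte[6]=0x05 cont=0 payload=0x05=5: acc |= 5<<7 -> acc=682 shift=14 [end]
Varint 3: bytes[5:7] = AA 05 -> value 682 (2 byte(s))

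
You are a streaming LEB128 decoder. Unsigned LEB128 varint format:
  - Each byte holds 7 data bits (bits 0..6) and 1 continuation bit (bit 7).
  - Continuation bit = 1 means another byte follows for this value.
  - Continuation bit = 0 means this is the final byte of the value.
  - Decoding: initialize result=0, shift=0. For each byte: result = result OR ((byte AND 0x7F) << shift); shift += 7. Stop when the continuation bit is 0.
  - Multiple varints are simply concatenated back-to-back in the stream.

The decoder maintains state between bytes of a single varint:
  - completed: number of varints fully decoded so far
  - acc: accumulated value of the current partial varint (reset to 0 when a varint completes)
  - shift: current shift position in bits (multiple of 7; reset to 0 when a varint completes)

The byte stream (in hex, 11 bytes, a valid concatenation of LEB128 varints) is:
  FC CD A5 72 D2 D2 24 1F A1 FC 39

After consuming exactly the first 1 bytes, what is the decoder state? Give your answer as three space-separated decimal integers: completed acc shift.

byte[0]=0xFC cont=1 payload=0x7C: acc |= 124<<0 -> completed=0 acc=124 shift=7

Answer: 0 124 7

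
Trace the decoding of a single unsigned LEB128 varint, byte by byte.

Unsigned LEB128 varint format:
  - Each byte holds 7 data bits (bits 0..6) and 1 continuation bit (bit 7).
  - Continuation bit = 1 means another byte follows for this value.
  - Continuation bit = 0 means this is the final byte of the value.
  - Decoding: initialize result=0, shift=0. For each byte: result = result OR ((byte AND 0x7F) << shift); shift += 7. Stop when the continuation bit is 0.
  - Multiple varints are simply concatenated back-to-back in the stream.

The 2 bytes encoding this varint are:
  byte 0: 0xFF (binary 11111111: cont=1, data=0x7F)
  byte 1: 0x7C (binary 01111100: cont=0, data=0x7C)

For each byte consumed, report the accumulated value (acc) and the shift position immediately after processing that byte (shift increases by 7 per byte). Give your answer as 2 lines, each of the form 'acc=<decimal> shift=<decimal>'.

byte 0=0xFF: payload=0x7F=127, contrib = 127<<0 = 127; acc -> 127, shift -> 7
byte 1=0x7C: payload=0x7C=124, contrib = 124<<7 = 15872; acc -> 15999, shift -> 14

Answer: acc=127 shift=7
acc=15999 shift=14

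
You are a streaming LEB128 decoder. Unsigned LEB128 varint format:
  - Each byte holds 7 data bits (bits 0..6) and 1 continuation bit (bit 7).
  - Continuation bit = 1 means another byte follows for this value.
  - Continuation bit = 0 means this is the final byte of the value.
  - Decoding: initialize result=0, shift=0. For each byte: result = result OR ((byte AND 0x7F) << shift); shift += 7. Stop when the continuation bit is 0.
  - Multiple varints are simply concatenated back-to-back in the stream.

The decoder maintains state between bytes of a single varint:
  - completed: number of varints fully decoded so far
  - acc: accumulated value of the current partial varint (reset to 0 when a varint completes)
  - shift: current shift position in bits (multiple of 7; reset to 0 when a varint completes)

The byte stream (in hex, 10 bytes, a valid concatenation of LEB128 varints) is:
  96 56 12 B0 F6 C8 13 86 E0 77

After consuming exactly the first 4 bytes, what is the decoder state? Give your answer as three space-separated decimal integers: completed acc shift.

byte[0]=0x96 cont=1 payload=0x16: acc |= 22<<0 -> completed=0 acc=22 shift=7
byte[1]=0x56 cont=0 payload=0x56: varint #1 complete (value=11030); reset -> completed=1 acc=0 shift=0
byte[2]=0x12 cont=0 payload=0x12: varint #2 complete (value=18); reset -> completed=2 acc=0 shift=0
byte[3]=0xB0 cont=1 payload=0x30: acc |= 48<<0 -> completed=2 acc=48 shift=7

Answer: 2 48 7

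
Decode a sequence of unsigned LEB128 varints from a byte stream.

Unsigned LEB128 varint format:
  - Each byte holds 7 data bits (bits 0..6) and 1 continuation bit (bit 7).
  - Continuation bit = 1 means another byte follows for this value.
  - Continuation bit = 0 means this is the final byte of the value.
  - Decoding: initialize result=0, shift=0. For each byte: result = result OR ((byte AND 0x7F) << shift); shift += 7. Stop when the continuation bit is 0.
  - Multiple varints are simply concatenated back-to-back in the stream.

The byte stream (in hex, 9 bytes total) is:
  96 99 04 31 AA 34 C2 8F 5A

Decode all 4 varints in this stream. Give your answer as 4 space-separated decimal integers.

Answer: 68758 49 6698 1476546

Derivation:
  byte[0]=0x96 cont=1 payload=0x16=22: acc |= 22<<0 -> acc=22 shift=7
  byte[1]=0x99 cont=1 payload=0x19=25: acc |= 25<<7 -> acc=3222 shift=14
  byte[2]=0x04 cont=0 payload=0x04=4: acc |= 4<<14 -> acc=68758 shift=21 [end]
Varint 1: bytes[0:3] = 96 99 04 -> value 68758 (3 byte(s))
  byte[3]=0x31 cont=0 payload=0x31=49: acc |= 49<<0 -> acc=49 shift=7 [end]
Varint 2: bytes[3:4] = 31 -> value 49 (1 byte(s))
  byte[4]=0xAA cont=1 payload=0x2A=42: acc |= 42<<0 -> acc=42 shift=7
  byte[5]=0x34 cont=0 payload=0x34=52: acc |= 52<<7 -> acc=6698 shift=14 [end]
Varint 3: bytes[4:6] = AA 34 -> value 6698 (2 byte(s))
  byte[6]=0xC2 cont=1 payload=0x42=66: acc |= 66<<0 -> acc=66 shift=7
  byte[7]=0x8F cont=1 payload=0x0F=15: acc |= 15<<7 -> acc=1986 shift=14
  byte[8]=0x5A cont=0 payload=0x5A=90: acc |= 90<<14 -> acc=1476546 shift=21 [end]
Varint 4: bytes[6:9] = C2 8F 5A -> value 1476546 (3 byte(s))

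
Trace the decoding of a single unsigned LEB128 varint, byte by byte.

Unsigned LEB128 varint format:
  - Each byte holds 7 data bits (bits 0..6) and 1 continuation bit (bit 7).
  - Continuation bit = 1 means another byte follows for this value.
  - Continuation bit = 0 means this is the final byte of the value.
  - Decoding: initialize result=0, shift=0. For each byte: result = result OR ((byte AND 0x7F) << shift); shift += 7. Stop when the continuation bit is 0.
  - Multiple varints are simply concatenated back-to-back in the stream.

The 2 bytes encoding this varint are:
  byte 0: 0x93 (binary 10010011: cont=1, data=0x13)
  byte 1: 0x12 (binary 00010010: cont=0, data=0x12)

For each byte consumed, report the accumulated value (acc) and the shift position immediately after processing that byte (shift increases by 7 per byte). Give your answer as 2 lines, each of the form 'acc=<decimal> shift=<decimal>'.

Answer: acc=19 shift=7
acc=2323 shift=14

Derivation:
byte 0=0x93: payload=0x13=19, contrib = 19<<0 = 19; acc -> 19, shift -> 7
byte 1=0x12: payload=0x12=18, contrib = 18<<7 = 2304; acc -> 2323, shift -> 14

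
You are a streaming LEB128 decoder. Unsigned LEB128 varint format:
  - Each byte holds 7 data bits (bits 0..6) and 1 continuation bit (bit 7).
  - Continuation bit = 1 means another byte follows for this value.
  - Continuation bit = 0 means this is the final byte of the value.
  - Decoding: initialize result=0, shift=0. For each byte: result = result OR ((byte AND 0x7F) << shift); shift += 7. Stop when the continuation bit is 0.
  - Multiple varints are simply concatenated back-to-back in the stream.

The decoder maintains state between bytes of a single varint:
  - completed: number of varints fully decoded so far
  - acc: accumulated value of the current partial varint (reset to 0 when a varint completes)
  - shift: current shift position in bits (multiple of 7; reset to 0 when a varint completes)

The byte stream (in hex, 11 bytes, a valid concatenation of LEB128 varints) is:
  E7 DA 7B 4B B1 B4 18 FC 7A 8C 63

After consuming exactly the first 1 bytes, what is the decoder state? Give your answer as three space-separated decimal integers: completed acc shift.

byte[0]=0xE7 cont=1 payload=0x67: acc |= 103<<0 -> completed=0 acc=103 shift=7

Answer: 0 103 7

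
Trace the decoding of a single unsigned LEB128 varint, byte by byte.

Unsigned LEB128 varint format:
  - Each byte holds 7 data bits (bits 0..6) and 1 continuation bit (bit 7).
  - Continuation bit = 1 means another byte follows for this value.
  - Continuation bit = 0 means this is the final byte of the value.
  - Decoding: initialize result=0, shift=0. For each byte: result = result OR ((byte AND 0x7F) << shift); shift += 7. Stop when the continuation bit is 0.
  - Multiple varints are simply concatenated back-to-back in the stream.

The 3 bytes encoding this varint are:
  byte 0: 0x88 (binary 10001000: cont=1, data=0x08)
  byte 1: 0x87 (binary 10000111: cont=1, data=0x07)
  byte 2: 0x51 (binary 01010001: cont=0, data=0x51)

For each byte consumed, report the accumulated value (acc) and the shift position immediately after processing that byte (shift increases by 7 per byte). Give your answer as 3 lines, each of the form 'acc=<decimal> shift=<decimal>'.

Answer: acc=8 shift=7
acc=904 shift=14
acc=1328008 shift=21

Derivation:
byte 0=0x88: payload=0x08=8, contrib = 8<<0 = 8; acc -> 8, shift -> 7
byte 1=0x87: payload=0x07=7, contrib = 7<<7 = 896; acc -> 904, shift -> 14
byte 2=0x51: payload=0x51=81, contrib = 81<<14 = 1327104; acc -> 1328008, shift -> 21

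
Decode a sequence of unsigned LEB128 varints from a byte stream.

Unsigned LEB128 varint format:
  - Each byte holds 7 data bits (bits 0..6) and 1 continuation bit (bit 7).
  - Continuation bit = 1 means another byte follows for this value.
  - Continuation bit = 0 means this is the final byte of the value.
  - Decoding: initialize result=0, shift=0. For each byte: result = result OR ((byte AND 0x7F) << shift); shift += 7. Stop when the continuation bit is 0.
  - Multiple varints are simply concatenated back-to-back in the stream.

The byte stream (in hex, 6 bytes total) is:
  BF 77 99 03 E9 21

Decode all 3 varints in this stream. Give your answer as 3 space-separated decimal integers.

  byte[0]=0xBF cont=1 payload=0x3F=63: acc |= 63<<0 -> acc=63 shift=7
  byte[1]=0x77 cont=0 payload=0x77=119: acc |= 119<<7 -> acc=15295 shift=14 [end]
Varint 1: bytes[0:2] = BF 77 -> value 15295 (2 byte(s))
  byte[2]=0x99 cont=1 payload=0x19=25: acc |= 25<<0 -> acc=25 shift=7
  byte[3]=0x03 cont=0 payload=0x03=3: acc |= 3<<7 -> acc=409 shift=14 [end]
Varint 2: bytes[2:4] = 99 03 -> value 409 (2 byte(s))
  byte[4]=0xE9 cont=1 payload=0x69=105: acc |= 105<<0 -> acc=105 shift=7
  byte[5]=0x21 cont=0 payload=0x21=33: acc |= 33<<7 -> acc=4329 shift=14 [end]
Varint 3: bytes[4:6] = E9 21 -> value 4329 (2 byte(s))

Answer: 15295 409 4329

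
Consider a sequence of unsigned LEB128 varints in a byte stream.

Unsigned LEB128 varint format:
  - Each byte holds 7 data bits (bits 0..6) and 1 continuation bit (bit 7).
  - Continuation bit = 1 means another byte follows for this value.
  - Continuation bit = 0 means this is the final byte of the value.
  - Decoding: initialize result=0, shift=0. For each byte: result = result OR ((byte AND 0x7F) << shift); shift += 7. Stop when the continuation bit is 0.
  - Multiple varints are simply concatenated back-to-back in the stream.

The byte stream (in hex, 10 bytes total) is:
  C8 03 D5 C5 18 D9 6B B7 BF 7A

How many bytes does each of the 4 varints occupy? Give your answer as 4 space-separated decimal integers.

Answer: 2 3 2 3

Derivation:
  byte[0]=0xC8 cont=1 payload=0x48=72: acc |= 72<<0 -> acc=72 shift=7
  byte[1]=0x03 cont=0 payload=0x03=3: acc |= 3<<7 -> acc=456 shift=14 [end]
Varint 1: bytes[0:2] = C8 03 -> value 456 (2 byte(s))
  byte[2]=0xD5 cont=1 payload=0x55=85: acc |= 85<<0 -> acc=85 shift=7
  byte[3]=0xC5 cont=1 payload=0x45=69: acc |= 69<<7 -> acc=8917 shift=14
  byte[4]=0x18 cont=0 payload=0x18=24: acc |= 24<<14 -> acc=402133 shift=21 [end]
Varint 2: bytes[2:5] = D5 C5 18 -> value 402133 (3 byte(s))
  byte[5]=0xD9 cont=1 payload=0x59=89: acc |= 89<<0 -> acc=89 shift=7
  byte[6]=0x6B cont=0 payload=0x6B=107: acc |= 107<<7 -> acc=13785 shift=14 [end]
Varint 3: bytes[5:7] = D9 6B -> value 13785 (2 byte(s))
  byte[7]=0xB7 cont=1 payload=0x37=55: acc |= 55<<0 -> acc=55 shift=7
  byte[8]=0xBF cont=1 payload=0x3F=63: acc |= 63<<7 -> acc=8119 shift=14
  byte[9]=0x7A cont=0 payload=0x7A=122: acc |= 122<<14 -> acc=2006967 shift=21 [end]
Varint 4: bytes[7:10] = B7 BF 7A -> value 2006967 (3 byte(s))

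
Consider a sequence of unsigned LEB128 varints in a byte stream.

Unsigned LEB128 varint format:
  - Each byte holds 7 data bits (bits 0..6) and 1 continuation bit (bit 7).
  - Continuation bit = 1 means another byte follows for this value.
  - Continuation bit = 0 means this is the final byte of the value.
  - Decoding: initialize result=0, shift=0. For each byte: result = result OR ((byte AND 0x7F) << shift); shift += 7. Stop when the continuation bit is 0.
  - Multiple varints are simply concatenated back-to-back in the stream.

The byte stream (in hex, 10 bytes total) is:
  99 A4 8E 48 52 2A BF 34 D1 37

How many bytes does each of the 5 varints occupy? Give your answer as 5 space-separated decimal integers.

Answer: 4 1 1 2 2

Derivation:
  byte[0]=0x99 cont=1 payload=0x19=25: acc |= 25<<0 -> acc=25 shift=7
  byte[1]=0xA4 cont=1 payload=0x24=36: acc |= 36<<7 -> acc=4633 shift=14
  byte[2]=0x8E cont=1 payload=0x0E=14: acc |= 14<<14 -> acc=234009 shift=21
  byte[3]=0x48 cont=0 payload=0x48=72: acc |= 72<<21 -> acc=151228953 shift=28 [end]
Varint 1: bytes[0:4] = 99 A4 8E 48 -> value 151228953 (4 byte(s))
  byte[4]=0x52 cont=0 payload=0x52=82: acc |= 82<<0 -> acc=82 shift=7 [end]
Varint 2: bytes[4:5] = 52 -> value 82 (1 byte(s))
  byte[5]=0x2A cont=0 payload=0x2A=42: acc |= 42<<0 -> acc=42 shift=7 [end]
Varint 3: bytes[5:6] = 2A -> value 42 (1 byte(s))
  byte[6]=0xBF cont=1 payload=0x3F=63: acc |= 63<<0 -> acc=63 shift=7
  byte[7]=0x34 cont=0 payload=0x34=52: acc |= 52<<7 -> acc=6719 shift=14 [end]
Varint 4: bytes[6:8] = BF 34 -> value 6719 (2 byte(s))
  byte[8]=0xD1 cont=1 payload=0x51=81: acc |= 81<<0 -> acc=81 shift=7
  byte[9]=0x37 cont=0 payload=0x37=55: acc |= 55<<7 -> acc=7121 shift=14 [end]
Varint 5: bytes[8:10] = D1 37 -> value 7121 (2 byte(s))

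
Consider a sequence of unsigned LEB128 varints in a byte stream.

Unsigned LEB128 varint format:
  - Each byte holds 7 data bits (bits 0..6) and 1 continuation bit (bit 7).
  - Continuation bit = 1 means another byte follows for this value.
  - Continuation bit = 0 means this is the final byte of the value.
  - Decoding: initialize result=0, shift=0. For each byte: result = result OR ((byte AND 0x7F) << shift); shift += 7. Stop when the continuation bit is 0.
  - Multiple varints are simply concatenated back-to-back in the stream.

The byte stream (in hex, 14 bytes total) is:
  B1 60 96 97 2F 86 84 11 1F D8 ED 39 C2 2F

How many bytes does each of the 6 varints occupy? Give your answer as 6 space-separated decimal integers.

  byte[0]=0xB1 cont=1 payload=0x31=49: acc |= 49<<0 -> acc=49 shift=7
  byte[1]=0x60 cont=0 payload=0x60=96: acc |= 96<<7 -> acc=12337 shift=14 [end]
Varint 1: bytes[0:2] = B1 60 -> value 12337 (2 byte(s))
  byte[2]=0x96 cont=1 payload=0x16=22: acc |= 22<<0 -> acc=22 shift=7
  byte[3]=0x97 cont=1 payload=0x17=23: acc |= 23<<7 -> acc=2966 shift=14
  byte[4]=0x2F cont=0 payload=0x2F=47: acc |= 47<<14 -> acc=773014 shift=21 [end]
Varint 2: bytes[2:5] = 96 97 2F -> value 773014 (3 byte(s))
  byte[5]=0x86 cont=1 payload=0x06=6: acc |= 6<<0 -> acc=6 shift=7
  byte[6]=0x84 cont=1 payload=0x04=4: acc |= 4<<7 -> acc=518 shift=14
  byte[7]=0x11 cont=0 payload=0x11=17: acc |= 17<<14 -> acc=279046 shift=21 [end]
Varint 3: bytes[5:8] = 86 84 11 -> value 279046 (3 byte(s))
  byte[8]=0x1F cont=0 payload=0x1F=31: acc |= 31<<0 -> acc=31 shift=7 [end]
Varint 4: bytes[8:9] = 1F -> value 31 (1 byte(s))
  byte[9]=0xD8 cont=1 payload=0x58=88: acc |= 88<<0 -> acc=88 shift=7
  byte[10]=0xED cont=1 payload=0x6D=109: acc |= 109<<7 -> acc=14040 shift=14
  byte[11]=0x39 cont=0 payload=0x39=57: acc |= 57<<14 -> acc=947928 shift=21 [end]
Varint 5: bytes[9:12] = D8 ED 39 -> value 947928 (3 byte(s))
  byte[12]=0xC2 cont=1 payload=0x42=66: acc |= 66<<0 -> acc=66 shift=7
  byte[13]=0x2F cont=0 payload=0x2F=47: acc |= 47<<7 -> acc=6082 shift=14 [end]
Varint 6: bytes[12:14] = C2 2F -> value 6082 (2 byte(s))

Answer: 2 3 3 1 3 2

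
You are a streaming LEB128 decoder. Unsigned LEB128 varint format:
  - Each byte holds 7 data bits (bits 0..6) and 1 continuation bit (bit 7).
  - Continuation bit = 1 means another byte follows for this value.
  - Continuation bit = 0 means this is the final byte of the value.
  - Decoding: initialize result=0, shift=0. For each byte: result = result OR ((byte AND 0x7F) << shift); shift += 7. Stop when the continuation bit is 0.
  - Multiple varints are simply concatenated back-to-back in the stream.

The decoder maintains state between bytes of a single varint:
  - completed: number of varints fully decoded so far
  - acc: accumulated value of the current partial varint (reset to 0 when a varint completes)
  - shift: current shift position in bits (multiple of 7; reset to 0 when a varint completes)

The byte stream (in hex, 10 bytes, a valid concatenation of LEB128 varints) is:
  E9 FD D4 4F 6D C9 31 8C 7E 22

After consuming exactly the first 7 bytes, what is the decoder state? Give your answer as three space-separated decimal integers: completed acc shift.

Answer: 3 0 0

Derivation:
byte[0]=0xE9 cont=1 payload=0x69: acc |= 105<<0 -> completed=0 acc=105 shift=7
byte[1]=0xFD cont=1 payload=0x7D: acc |= 125<<7 -> completed=0 acc=16105 shift=14
byte[2]=0xD4 cont=1 payload=0x54: acc |= 84<<14 -> completed=0 acc=1392361 shift=21
byte[3]=0x4F cont=0 payload=0x4F: varint #1 complete (value=167067369); reset -> completed=1 acc=0 shift=0
byte[4]=0x6D cont=0 payload=0x6D: varint #2 complete (value=109); reset -> completed=2 acc=0 shift=0
byte[5]=0xC9 cont=1 payload=0x49: acc |= 73<<0 -> completed=2 acc=73 shift=7
byte[6]=0x31 cont=0 payload=0x31: varint #3 complete (value=6345); reset -> completed=3 acc=0 shift=0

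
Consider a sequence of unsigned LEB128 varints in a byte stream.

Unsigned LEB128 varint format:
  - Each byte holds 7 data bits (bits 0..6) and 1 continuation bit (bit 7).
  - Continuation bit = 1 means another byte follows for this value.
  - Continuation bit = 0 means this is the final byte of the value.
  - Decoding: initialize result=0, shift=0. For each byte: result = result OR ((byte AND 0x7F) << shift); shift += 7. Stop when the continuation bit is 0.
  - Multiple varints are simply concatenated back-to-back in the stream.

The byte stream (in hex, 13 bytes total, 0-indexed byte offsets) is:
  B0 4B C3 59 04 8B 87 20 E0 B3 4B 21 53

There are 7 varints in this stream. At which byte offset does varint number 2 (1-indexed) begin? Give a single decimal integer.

Answer: 2

Derivation:
  byte[0]=0xB0 cont=1 payload=0x30=48: acc |= 48<<0 -> acc=48 shift=7
  byte[1]=0x4B cont=0 payload=0x4B=75: acc |= 75<<7 -> acc=9648 shift=14 [end]
Varint 1: bytes[0:2] = B0 4B -> value 9648 (2 byte(s))
  byte[2]=0xC3 cont=1 payload=0x43=67: acc |= 67<<0 -> acc=67 shift=7
  byte[3]=0x59 cont=0 payload=0x59=89: acc |= 89<<7 -> acc=11459 shift=14 [end]
Varint 2: bytes[2:4] = C3 59 -> value 11459 (2 byte(s))
  byte[4]=0x04 cont=0 payload=0x04=4: acc |= 4<<0 -> acc=4 shift=7 [end]
Varint 3: bytes[4:5] = 04 -> value 4 (1 byte(s))
  byte[5]=0x8B cont=1 payload=0x0B=11: acc |= 11<<0 -> acc=11 shift=7
  byte[6]=0x87 cont=1 payload=0x07=7: acc |= 7<<7 -> acc=907 shift=14
  byte[7]=0x20 cont=0 payload=0x20=32: acc |= 32<<14 -> acc=525195 shift=21 [end]
Varint 4: bytes[5:8] = 8B 87 20 -> value 525195 (3 byte(s))
  byte[8]=0xE0 cont=1 payload=0x60=96: acc |= 96<<0 -> acc=96 shift=7
  byte[9]=0xB3 cont=1 payload=0x33=51: acc |= 51<<7 -> acc=6624 shift=14
  byte[10]=0x4B cont=0 payload=0x4B=75: acc |= 75<<14 -> acc=1235424 shift=21 [end]
Varint 5: bytes[8:11] = E0 B3 4B -> value 1235424 (3 byte(s))
  byte[11]=0x21 cont=0 payload=0x21=33: acc |= 33<<0 -> acc=33 shift=7 [end]
Varint 6: bytes[11:12] = 21 -> value 33 (1 byte(s))
  byte[12]=0x53 cont=0 payload=0x53=83: acc |= 83<<0 -> acc=83 shift=7 [end]
Varint 7: bytes[12:13] = 53 -> value 83 (1 byte(s))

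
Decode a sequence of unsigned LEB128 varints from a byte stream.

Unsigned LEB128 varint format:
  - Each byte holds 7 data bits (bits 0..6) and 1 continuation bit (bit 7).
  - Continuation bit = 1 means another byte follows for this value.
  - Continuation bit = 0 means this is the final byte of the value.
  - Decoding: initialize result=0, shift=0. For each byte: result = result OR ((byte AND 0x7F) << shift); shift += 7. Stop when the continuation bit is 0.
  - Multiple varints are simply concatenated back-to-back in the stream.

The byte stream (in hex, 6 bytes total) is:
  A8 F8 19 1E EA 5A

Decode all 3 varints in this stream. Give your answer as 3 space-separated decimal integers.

Answer: 425000 30 11626

Derivation:
  byte[0]=0xA8 cont=1 payload=0x28=40: acc |= 40<<0 -> acc=40 shift=7
  byte[1]=0xF8 cont=1 payload=0x78=120: acc |= 120<<7 -> acc=15400 shift=14
  byte[2]=0x19 cont=0 payload=0x19=25: acc |= 25<<14 -> acc=425000 shift=21 [end]
Varint 1: bytes[0:3] = A8 F8 19 -> value 425000 (3 byte(s))
  byte[3]=0x1E cont=0 payload=0x1E=30: acc |= 30<<0 -> acc=30 shift=7 [end]
Varint 2: bytes[3:4] = 1E -> value 30 (1 byte(s))
  byte[4]=0xEA cont=1 payload=0x6A=106: acc |= 106<<0 -> acc=106 shift=7
  byte[5]=0x5A cont=0 payload=0x5A=90: acc |= 90<<7 -> acc=11626 shift=14 [end]
Varint 3: bytes[4:6] = EA 5A -> value 11626 (2 byte(s))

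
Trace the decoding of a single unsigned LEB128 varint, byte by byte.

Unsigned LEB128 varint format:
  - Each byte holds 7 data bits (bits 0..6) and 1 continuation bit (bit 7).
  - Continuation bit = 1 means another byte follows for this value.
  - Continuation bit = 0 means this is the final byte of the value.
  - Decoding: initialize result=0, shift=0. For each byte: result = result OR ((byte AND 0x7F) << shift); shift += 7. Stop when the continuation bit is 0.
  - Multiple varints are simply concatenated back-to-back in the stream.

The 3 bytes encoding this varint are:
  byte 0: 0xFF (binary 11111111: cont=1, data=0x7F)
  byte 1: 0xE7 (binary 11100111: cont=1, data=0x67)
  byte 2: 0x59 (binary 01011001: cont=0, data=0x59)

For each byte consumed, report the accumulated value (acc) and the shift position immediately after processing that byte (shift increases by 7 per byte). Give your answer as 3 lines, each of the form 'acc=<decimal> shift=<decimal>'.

byte 0=0xFF: payload=0x7F=127, contrib = 127<<0 = 127; acc -> 127, shift -> 7
byte 1=0xE7: payload=0x67=103, contrib = 103<<7 = 13184; acc -> 13311, shift -> 14
byte 2=0x59: payload=0x59=89, contrib = 89<<14 = 1458176; acc -> 1471487, shift -> 21

Answer: acc=127 shift=7
acc=13311 shift=14
acc=1471487 shift=21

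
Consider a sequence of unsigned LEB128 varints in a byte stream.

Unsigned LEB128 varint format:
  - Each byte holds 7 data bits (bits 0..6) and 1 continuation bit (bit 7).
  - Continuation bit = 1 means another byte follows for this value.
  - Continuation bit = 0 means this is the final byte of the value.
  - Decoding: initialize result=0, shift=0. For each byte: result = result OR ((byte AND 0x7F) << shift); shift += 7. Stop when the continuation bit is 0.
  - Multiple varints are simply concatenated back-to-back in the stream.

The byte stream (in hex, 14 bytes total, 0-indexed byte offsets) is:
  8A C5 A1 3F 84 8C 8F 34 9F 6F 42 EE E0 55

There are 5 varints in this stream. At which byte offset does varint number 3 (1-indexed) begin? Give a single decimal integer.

Answer: 8

Derivation:
  byte[0]=0x8A cont=1 payload=0x0A=10: acc |= 10<<0 -> acc=10 shift=7
  byte[1]=0xC5 cont=1 payload=0x45=69: acc |= 69<<7 -> acc=8842 shift=14
  byte[2]=0xA1 cont=1 payload=0x21=33: acc |= 33<<14 -> acc=549514 shift=21
  byte[3]=0x3F cont=0 payload=0x3F=63: acc |= 63<<21 -> acc=132670090 shift=28 [end]
Varint 1: bytes[0:4] = 8A C5 A1 3F -> value 132670090 (4 byte(s))
  byte[4]=0x84 cont=1 payload=0x04=4: acc |= 4<<0 -> acc=4 shift=7
  byte[5]=0x8C cont=1 payload=0x0C=12: acc |= 12<<7 -> acc=1540 shift=14
  byte[6]=0x8F cont=1 payload=0x0F=15: acc |= 15<<14 -> acc=247300 shift=21
  byte[7]=0x34 cont=0 payload=0x34=52: acc |= 52<<21 -> acc=109299204 shift=28 [end]
Varint 2: bytes[4:8] = 84 8C 8F 34 -> value 109299204 (4 byte(s))
  byte[8]=0x9F cont=1 payload=0x1F=31: acc |= 31<<0 -> acc=31 shift=7
  byte[9]=0x6F cont=0 payload=0x6F=111: acc |= 111<<7 -> acc=14239 shift=14 [end]
Varint 3: bytes[8:10] = 9F 6F -> value 14239 (2 byte(s))
  byte[10]=0x42 cont=0 payload=0x42=66: acc |= 66<<0 -> acc=66 shift=7 [end]
Varint 4: bytes[10:11] = 42 -> value 66 (1 byte(s))
  byte[11]=0xEE cont=1 payload=0x6E=110: acc |= 110<<0 -> acc=110 shift=7
  byte[12]=0xE0 cont=1 payload=0x60=96: acc |= 96<<7 -> acc=12398 shift=14
  byte[13]=0x55 cont=0 payload=0x55=85: acc |= 85<<14 -> acc=1405038 shift=21 [end]
Varint 5: bytes[11:14] = EE E0 55 -> value 1405038 (3 byte(s))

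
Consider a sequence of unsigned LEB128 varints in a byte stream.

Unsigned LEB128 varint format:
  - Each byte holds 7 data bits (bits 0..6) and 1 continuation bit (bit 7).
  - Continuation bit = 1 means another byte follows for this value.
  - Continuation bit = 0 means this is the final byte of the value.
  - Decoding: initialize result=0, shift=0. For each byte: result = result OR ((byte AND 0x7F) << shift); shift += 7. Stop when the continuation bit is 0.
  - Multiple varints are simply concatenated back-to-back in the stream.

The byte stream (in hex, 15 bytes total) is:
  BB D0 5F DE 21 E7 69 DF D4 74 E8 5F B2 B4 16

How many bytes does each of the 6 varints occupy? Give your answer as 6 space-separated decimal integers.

  byte[0]=0xBB cont=1 payload=0x3B=59: acc |= 59<<0 -> acc=59 shift=7
  byte[1]=0xD0 cont=1 payload=0x50=80: acc |= 80<<7 -> acc=10299 shift=14
  byte[2]=0x5F cont=0 payload=0x5F=95: acc |= 95<<14 -> acc=1566779 shift=21 [end]
Varint 1: bytes[0:3] = BB D0 5F -> value 1566779 (3 byte(s))
  byte[3]=0xDE cont=1 payload=0x5E=94: acc |= 94<<0 -> acc=94 shift=7
  byte[4]=0x21 cont=0 payload=0x21=33: acc |= 33<<7 -> acc=4318 shift=14 [end]
Varint 2: bytes[3:5] = DE 21 -> value 4318 (2 byte(s))
  byte[5]=0xE7 cont=1 payload=0x67=103: acc |= 103<<0 -> acc=103 shift=7
  byte[6]=0x69 cont=0 payload=0x69=105: acc |= 105<<7 -> acc=13543 shift=14 [end]
Varint 3: bytes[5:7] = E7 69 -> value 13543 (2 byte(s))
  byte[7]=0xDF cont=1 payload=0x5F=95: acc |= 95<<0 -> acc=95 shift=7
  byte[8]=0xD4 cont=1 payload=0x54=84: acc |= 84<<7 -> acc=10847 shift=14
  byte[9]=0x74 cont=0 payload=0x74=116: acc |= 116<<14 -> acc=1911391 shift=21 [end]
Varint 4: bytes[7:10] = DF D4 74 -> value 1911391 (3 byte(s))
  byte[10]=0xE8 cont=1 payload=0x68=104: acc |= 104<<0 -> acc=104 shift=7
  byte[11]=0x5F cont=0 payload=0x5F=95: acc |= 95<<7 -> acc=12264 shift=14 [end]
Varint 5: bytes[10:12] = E8 5F -> value 12264 (2 byte(s))
  byte[12]=0xB2 cont=1 payload=0x32=50: acc |= 50<<0 -> acc=50 shift=7
  byte[13]=0xB4 cont=1 payload=0x34=52: acc |= 52<<7 -> acc=6706 shift=14
  byte[14]=0x16 cont=0 payload=0x16=22: acc |= 22<<14 -> acc=367154 shift=21 [end]
Varint 6: bytes[12:15] = B2 B4 16 -> value 367154 (3 byte(s))

Answer: 3 2 2 3 2 3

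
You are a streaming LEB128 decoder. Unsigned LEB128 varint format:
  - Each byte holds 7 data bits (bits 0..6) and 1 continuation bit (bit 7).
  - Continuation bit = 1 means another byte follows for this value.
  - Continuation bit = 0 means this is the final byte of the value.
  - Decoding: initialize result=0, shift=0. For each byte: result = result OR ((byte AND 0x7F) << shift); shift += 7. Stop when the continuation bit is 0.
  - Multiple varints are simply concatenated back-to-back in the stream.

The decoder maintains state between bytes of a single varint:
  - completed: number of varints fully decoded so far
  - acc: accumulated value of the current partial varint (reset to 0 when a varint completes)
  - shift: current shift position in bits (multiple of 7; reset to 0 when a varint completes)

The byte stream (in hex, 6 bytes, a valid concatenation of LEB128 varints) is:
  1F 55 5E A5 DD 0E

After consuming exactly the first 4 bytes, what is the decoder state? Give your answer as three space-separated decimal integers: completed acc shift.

Answer: 3 37 7

Derivation:
byte[0]=0x1F cont=0 payload=0x1F: varint #1 complete (value=31); reset -> completed=1 acc=0 shift=0
byte[1]=0x55 cont=0 payload=0x55: varint #2 complete (value=85); reset -> completed=2 acc=0 shift=0
byte[2]=0x5E cont=0 payload=0x5E: varint #3 complete (value=94); reset -> completed=3 acc=0 shift=0
byte[3]=0xA5 cont=1 payload=0x25: acc |= 37<<0 -> completed=3 acc=37 shift=7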